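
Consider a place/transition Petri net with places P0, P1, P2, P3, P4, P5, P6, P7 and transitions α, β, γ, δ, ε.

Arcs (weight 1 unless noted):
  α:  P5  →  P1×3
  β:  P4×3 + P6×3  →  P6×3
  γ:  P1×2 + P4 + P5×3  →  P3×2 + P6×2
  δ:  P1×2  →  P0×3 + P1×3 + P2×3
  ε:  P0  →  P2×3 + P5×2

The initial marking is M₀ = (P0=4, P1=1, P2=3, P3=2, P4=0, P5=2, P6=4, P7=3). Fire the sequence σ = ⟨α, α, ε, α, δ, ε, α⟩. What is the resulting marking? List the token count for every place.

step 1: fire α:  (P0=4, P1=1, P2=3, P3=2, P4=0, P5=2, P6=4, P7=3) → (P0=4, P1=4, P2=3, P3=2, P4=0, P5=1, P6=4, P7=3)
step 2: fire α:  (P0=4, P1=4, P2=3, P3=2, P4=0, P5=1, P6=4, P7=3) → (P0=4, P1=7, P2=3, P3=2, P4=0, P5=0, P6=4, P7=3)
step 3: fire ε:  (P0=4, P1=7, P2=3, P3=2, P4=0, P5=0, P6=4, P7=3) → (P0=3, P1=7, P2=6, P3=2, P4=0, P5=2, P6=4, P7=3)
step 4: fire α:  (P0=3, P1=7, P2=6, P3=2, P4=0, P5=2, P6=4, P7=3) → (P0=3, P1=10, P2=6, P3=2, P4=0, P5=1, P6=4, P7=3)
step 5: fire δ:  (P0=3, P1=10, P2=6, P3=2, P4=0, P5=1, P6=4, P7=3) → (P0=6, P1=11, P2=9, P3=2, P4=0, P5=1, P6=4, P7=3)
step 6: fire ε:  (P0=6, P1=11, P2=9, P3=2, P4=0, P5=1, P6=4, P7=3) → (P0=5, P1=11, P2=12, P3=2, P4=0, P5=3, P6=4, P7=3)
step 7: fire α:  (P0=5, P1=11, P2=12, P3=2, P4=0, P5=3, P6=4, P7=3) → (P0=5, P1=14, P2=12, P3=2, P4=0, P5=2, P6=4, P7=3)

(P0=5, P1=14, P2=12, P3=2, P4=0, P5=2, P6=4, P7=3)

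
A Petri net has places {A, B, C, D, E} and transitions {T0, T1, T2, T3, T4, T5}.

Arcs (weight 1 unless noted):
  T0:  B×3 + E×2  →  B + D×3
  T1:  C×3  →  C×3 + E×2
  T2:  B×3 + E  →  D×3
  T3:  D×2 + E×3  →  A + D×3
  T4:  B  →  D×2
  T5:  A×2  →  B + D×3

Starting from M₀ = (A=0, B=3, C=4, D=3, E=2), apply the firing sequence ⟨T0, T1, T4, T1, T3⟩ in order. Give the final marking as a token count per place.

(A=1, B=0, C=4, D=9, E=1)

step 1: fire T0:  (A=0, B=3, C=4, D=3, E=2) → (A=0, B=1, C=4, D=6, E=0)
step 2: fire T1:  (A=0, B=1, C=4, D=6, E=0) → (A=0, B=1, C=4, D=6, E=2)
step 3: fire T4:  (A=0, B=1, C=4, D=6, E=2) → (A=0, B=0, C=4, D=8, E=2)
step 4: fire T1:  (A=0, B=0, C=4, D=8, E=2) → (A=0, B=0, C=4, D=8, E=4)
step 5: fire T3:  (A=0, B=0, C=4, D=8, E=4) → (A=1, B=0, C=4, D=9, E=1)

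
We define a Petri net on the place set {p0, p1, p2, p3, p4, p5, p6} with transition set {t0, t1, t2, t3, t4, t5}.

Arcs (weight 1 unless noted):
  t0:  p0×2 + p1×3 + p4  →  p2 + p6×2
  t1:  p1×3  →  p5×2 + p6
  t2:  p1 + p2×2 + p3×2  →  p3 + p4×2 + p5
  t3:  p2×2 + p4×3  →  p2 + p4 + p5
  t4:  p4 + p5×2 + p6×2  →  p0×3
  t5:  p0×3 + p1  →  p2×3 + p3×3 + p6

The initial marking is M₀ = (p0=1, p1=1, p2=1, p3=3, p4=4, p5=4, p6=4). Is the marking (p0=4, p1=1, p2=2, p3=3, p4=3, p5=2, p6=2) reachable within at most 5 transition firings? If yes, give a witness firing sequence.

depth 0: 1 marking
depth 1: 2 markings reached so far
depth 2: 4 markings reached so far
depth 3: 6 markings reached so far
depth 4: 7 markings reached so far
depth 5: 7 markings reached so far
(frontier empty at depth 5; search complete)
target is not among the 7 markings reachable within 5 steps

NO — not reachable within 5 firings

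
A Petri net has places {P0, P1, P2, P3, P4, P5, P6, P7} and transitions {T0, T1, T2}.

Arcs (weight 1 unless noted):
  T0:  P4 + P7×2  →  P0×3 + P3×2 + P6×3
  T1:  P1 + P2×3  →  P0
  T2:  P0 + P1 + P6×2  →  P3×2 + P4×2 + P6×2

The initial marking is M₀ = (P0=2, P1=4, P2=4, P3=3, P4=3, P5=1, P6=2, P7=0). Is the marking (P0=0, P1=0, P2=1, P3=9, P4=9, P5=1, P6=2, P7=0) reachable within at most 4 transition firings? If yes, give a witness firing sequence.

step 1: fire T1:  (P0=2, P1=4, P2=4, P3=3, P4=3, P5=1, P6=2, P7=0) → (P0=3, P1=3, P2=1, P3=3, P4=3, P5=1, P6=2, P7=0)
step 2: fire T2:  (P0=3, P1=3, P2=1, P3=3, P4=3, P5=1, P6=2, P7=0) → (P0=2, P1=2, P2=1, P3=5, P4=5, P5=1, P6=2, P7=0)
step 3: fire T2:  (P0=2, P1=2, P2=1, P3=5, P4=5, P5=1, P6=2, P7=0) → (P0=1, P1=1, P2=1, P3=7, P4=7, P5=1, P6=2, P7=0)
step 4: fire T2:  (P0=1, P1=1, P2=1, P3=7, P4=7, P5=1, P6=2, P7=0) → (P0=0, P1=0, P2=1, P3=9, P4=9, P5=1, P6=2, P7=0)

YES — reachable via ⟨T1, T2, T2, T2⟩ (4 firings)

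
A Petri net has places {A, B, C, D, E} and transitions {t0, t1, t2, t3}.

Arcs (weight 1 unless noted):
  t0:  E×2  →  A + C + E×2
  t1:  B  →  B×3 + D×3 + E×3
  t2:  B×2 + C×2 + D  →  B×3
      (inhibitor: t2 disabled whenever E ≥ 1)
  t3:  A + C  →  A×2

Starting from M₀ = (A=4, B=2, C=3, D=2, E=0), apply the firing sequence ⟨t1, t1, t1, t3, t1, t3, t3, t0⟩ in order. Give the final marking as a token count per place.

step 1: fire t1:  (A=4, B=2, C=3, D=2, E=0) → (A=4, B=4, C=3, D=5, E=3)
step 2: fire t1:  (A=4, B=4, C=3, D=5, E=3) → (A=4, B=6, C=3, D=8, E=6)
step 3: fire t1:  (A=4, B=6, C=3, D=8, E=6) → (A=4, B=8, C=3, D=11, E=9)
step 4: fire t3:  (A=4, B=8, C=3, D=11, E=9) → (A=5, B=8, C=2, D=11, E=9)
step 5: fire t1:  (A=5, B=8, C=2, D=11, E=9) → (A=5, B=10, C=2, D=14, E=12)
step 6: fire t3:  (A=5, B=10, C=2, D=14, E=12) → (A=6, B=10, C=1, D=14, E=12)
step 7: fire t3:  (A=6, B=10, C=1, D=14, E=12) → (A=7, B=10, C=0, D=14, E=12)
step 8: fire t0:  (A=7, B=10, C=0, D=14, E=12) → (A=8, B=10, C=1, D=14, E=12)

(A=8, B=10, C=1, D=14, E=12)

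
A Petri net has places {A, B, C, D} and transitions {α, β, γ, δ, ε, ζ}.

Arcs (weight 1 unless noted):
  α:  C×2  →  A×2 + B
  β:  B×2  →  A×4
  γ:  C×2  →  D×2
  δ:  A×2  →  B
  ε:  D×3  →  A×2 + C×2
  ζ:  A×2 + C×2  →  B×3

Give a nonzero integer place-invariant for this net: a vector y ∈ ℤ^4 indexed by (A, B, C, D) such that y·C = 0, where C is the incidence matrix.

Incidence matrix C (rows=places, cols=transitions):
        α    β    γ    δ    ε    ζ
    A   2    4    0   -2    2   -2
    B   1   -2    0    1    0    3
    C  -2    0   -2    0    2   -2
    D   0    0    2    0   -3    0

Candidate y = [1, 2, 2, 2]; check y·C column-wise:
  col α: 1·2 + 2·1 + 2·-2 + 2·0 = 0
  col β: 1·4 + 2·-2 + 2·0 + 2·0 = 0
  col γ: 1·0 + 2·0 + 2·-2 + 2·2 = 0
  col δ: 1·-2 + 2·1 + 2·0 + 2·0 = 0
  col ε: 1·2 + 2·0 + 2·2 + 2·-3 = 0
  col ζ: 1·-2 + 2·3 + 2·-2 + 2·0 = 0

y = (A:1, B:2, C:2, D:2)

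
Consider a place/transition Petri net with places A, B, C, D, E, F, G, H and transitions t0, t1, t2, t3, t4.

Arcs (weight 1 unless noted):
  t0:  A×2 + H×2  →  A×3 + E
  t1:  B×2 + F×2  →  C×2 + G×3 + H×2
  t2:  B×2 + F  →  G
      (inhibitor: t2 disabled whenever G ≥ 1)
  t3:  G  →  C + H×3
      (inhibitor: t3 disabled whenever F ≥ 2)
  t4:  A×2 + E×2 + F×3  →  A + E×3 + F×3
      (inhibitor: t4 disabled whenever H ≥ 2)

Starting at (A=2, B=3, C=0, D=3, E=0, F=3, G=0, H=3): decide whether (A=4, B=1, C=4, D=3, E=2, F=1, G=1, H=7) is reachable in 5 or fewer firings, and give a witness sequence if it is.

YES — reachable via ⟨t0, t1, t0, t3, t3⟩ (5 firings)

step 1: fire t0:  (A=2, B=3, C=0, D=3, E=0, F=3, G=0, H=3) → (A=3, B=3, C=0, D=3, E=1, F=3, G=0, H=1)
step 2: fire t1:  (A=3, B=3, C=0, D=3, E=1, F=3, G=0, H=1) → (A=3, B=1, C=2, D=3, E=1, F=1, G=3, H=3)
step 3: fire t0:  (A=3, B=1, C=2, D=3, E=1, F=1, G=3, H=3) → (A=4, B=1, C=2, D=3, E=2, F=1, G=3, H=1)
step 4: fire t3:  (A=4, B=1, C=2, D=3, E=2, F=1, G=3, H=1) → (A=4, B=1, C=3, D=3, E=2, F=1, G=2, H=4)
step 5: fire t3:  (A=4, B=1, C=3, D=3, E=2, F=1, G=2, H=4) → (A=4, B=1, C=4, D=3, E=2, F=1, G=1, H=7)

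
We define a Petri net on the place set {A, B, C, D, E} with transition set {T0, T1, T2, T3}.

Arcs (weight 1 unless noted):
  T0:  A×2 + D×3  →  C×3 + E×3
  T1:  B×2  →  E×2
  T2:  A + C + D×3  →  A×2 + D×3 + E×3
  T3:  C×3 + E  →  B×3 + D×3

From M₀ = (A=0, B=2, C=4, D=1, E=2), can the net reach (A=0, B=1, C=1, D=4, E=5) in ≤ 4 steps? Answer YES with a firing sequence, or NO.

YES — reachable via ⟨T1, T3, T1⟩ (3 firings)

step 1: fire T1:  (A=0, B=2, C=4, D=1, E=2) → (A=0, B=0, C=4, D=1, E=4)
step 2: fire T3:  (A=0, B=0, C=4, D=1, E=4) → (A=0, B=3, C=1, D=4, E=3)
step 3: fire T1:  (A=0, B=3, C=1, D=4, E=3) → (A=0, B=1, C=1, D=4, E=5)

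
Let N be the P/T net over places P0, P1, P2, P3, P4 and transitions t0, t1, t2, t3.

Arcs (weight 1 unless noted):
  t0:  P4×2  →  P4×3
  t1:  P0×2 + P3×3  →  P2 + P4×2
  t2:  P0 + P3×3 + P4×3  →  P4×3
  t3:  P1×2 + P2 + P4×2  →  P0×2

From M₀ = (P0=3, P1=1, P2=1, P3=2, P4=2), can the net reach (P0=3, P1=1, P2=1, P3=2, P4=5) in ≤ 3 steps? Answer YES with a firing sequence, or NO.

YES — reachable via ⟨t0, t0, t0⟩ (3 firings)

step 1: fire t0:  (P0=3, P1=1, P2=1, P3=2, P4=2) → (P0=3, P1=1, P2=1, P3=2, P4=3)
step 2: fire t0:  (P0=3, P1=1, P2=1, P3=2, P4=3) → (P0=3, P1=1, P2=1, P3=2, P4=4)
step 3: fire t0:  (P0=3, P1=1, P2=1, P3=2, P4=4) → (P0=3, P1=1, P2=1, P3=2, P4=5)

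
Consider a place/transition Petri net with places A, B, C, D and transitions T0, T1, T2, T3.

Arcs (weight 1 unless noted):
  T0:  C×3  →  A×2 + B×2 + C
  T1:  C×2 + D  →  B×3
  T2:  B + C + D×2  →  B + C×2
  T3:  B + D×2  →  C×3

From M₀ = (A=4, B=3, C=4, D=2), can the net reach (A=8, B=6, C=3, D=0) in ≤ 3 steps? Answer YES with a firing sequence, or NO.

step 1: fire T0:  (A=4, B=3, C=4, D=2) → (A=6, B=5, C=2, D=2)
step 2: fire T3:  (A=6, B=5, C=2, D=2) → (A=6, B=4, C=5, D=0)
step 3: fire T0:  (A=6, B=4, C=5, D=0) → (A=8, B=6, C=3, D=0)

YES — reachable via ⟨T0, T3, T0⟩ (3 firings)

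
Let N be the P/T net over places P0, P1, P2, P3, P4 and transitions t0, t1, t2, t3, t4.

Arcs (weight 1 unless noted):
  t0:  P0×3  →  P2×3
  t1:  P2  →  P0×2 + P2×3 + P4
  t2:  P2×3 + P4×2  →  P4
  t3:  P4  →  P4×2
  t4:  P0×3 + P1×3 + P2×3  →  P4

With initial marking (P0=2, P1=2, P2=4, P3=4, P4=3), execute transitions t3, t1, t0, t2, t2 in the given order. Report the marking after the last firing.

step 1: fire t3:  (P0=2, P1=2, P2=4, P3=4, P4=3) → (P0=2, P1=2, P2=4, P3=4, P4=4)
step 2: fire t1:  (P0=2, P1=2, P2=4, P3=4, P4=4) → (P0=4, P1=2, P2=6, P3=4, P4=5)
step 3: fire t0:  (P0=4, P1=2, P2=6, P3=4, P4=5) → (P0=1, P1=2, P2=9, P3=4, P4=5)
step 4: fire t2:  (P0=1, P1=2, P2=9, P3=4, P4=5) → (P0=1, P1=2, P2=6, P3=4, P4=4)
step 5: fire t2:  (P0=1, P1=2, P2=6, P3=4, P4=4) → (P0=1, P1=2, P2=3, P3=4, P4=3)

(P0=1, P1=2, P2=3, P3=4, P4=3)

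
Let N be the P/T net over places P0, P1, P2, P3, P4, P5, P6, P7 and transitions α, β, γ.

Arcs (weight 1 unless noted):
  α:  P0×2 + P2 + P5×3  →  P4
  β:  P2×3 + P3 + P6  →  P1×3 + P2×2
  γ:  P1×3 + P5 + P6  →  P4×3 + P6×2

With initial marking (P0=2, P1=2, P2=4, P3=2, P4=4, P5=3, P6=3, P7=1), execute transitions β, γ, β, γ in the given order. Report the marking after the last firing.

step 1: fire β:  (P0=2, P1=2, P2=4, P3=2, P4=4, P5=3, P6=3, P7=1) → (P0=2, P1=5, P2=3, P3=1, P4=4, P5=3, P6=2, P7=1)
step 2: fire γ:  (P0=2, P1=5, P2=3, P3=1, P4=4, P5=3, P6=2, P7=1) → (P0=2, P1=2, P2=3, P3=1, P4=7, P5=2, P6=3, P7=1)
step 3: fire β:  (P0=2, P1=2, P2=3, P3=1, P4=7, P5=2, P6=3, P7=1) → (P0=2, P1=5, P2=2, P3=0, P4=7, P5=2, P6=2, P7=1)
step 4: fire γ:  (P0=2, P1=5, P2=2, P3=0, P4=7, P5=2, P6=2, P7=1) → (P0=2, P1=2, P2=2, P3=0, P4=10, P5=1, P6=3, P7=1)

(P0=2, P1=2, P2=2, P3=0, P4=10, P5=1, P6=3, P7=1)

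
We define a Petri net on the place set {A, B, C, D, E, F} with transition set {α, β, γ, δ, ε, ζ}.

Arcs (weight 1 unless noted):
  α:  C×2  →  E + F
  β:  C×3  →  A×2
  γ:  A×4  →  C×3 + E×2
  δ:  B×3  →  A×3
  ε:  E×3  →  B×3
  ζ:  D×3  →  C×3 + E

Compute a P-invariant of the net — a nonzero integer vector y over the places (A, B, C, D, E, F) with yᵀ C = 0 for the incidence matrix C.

Incidence matrix C (rows=places, cols=transitions):
        α    β    γ    δ    ε    ζ
    A   0    2   -4    3    0    0
    B   0    0    0   -3    3    0
    C  -2   -3    3    0    0    3
    D   0    0    0    0    0   -3
    E   1    0    2    0   -3    1
    F   1    0    0    0    0    0

Candidate y = [3, 3, 2, 3, 3, 1]; check y·C column-wise:
  col α: 3·0 + 3·0 + 2·-2 + 3·0 + 3·1 + 1·1 = 0
  col β: 3·2 + 3·0 + 2·-3 + 3·0 + 3·0 + 1·0 = 0
  col γ: 3·-4 + 3·0 + 2·3 + 3·0 + 3·2 + 1·0 = 0
  col δ: 3·3 + 3·-3 + 2·0 + 3·0 + 3·0 + 1·0 = 0
  col ε: 3·0 + 3·3 + 2·0 + 3·0 + 3·-3 + 1·0 = 0
  col ζ: 3·0 + 3·0 + 2·3 + 3·-3 + 3·1 + 1·0 = 0

y = (A:3, B:3, C:2, D:3, E:3, F:1)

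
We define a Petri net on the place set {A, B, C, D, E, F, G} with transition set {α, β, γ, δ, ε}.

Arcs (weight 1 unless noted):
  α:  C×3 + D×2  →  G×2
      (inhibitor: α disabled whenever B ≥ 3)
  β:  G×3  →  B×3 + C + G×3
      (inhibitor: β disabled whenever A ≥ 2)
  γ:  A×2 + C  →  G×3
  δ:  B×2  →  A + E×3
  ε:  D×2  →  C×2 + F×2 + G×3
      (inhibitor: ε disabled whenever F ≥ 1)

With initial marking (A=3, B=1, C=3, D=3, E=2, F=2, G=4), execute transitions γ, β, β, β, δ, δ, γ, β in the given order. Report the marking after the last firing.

step 1: fire γ:  (A=3, B=1, C=3, D=3, E=2, F=2, G=4) → (A=1, B=1, C=2, D=3, E=2, F=2, G=7)
step 2: fire β:  (A=1, B=1, C=2, D=3, E=2, F=2, G=7) → (A=1, B=4, C=3, D=3, E=2, F=2, G=7)
step 3: fire β:  (A=1, B=4, C=3, D=3, E=2, F=2, G=7) → (A=1, B=7, C=4, D=3, E=2, F=2, G=7)
step 4: fire β:  (A=1, B=7, C=4, D=3, E=2, F=2, G=7) → (A=1, B=10, C=5, D=3, E=2, F=2, G=7)
step 5: fire δ:  (A=1, B=10, C=5, D=3, E=2, F=2, G=7) → (A=2, B=8, C=5, D=3, E=5, F=2, G=7)
step 6: fire δ:  (A=2, B=8, C=5, D=3, E=5, F=2, G=7) → (A=3, B=6, C=5, D=3, E=8, F=2, G=7)
step 7: fire γ:  (A=3, B=6, C=5, D=3, E=8, F=2, G=7) → (A=1, B=6, C=4, D=3, E=8, F=2, G=10)
step 8: fire β:  (A=1, B=6, C=4, D=3, E=8, F=2, G=10) → (A=1, B=9, C=5, D=3, E=8, F=2, G=10)

(A=1, B=9, C=5, D=3, E=8, F=2, G=10)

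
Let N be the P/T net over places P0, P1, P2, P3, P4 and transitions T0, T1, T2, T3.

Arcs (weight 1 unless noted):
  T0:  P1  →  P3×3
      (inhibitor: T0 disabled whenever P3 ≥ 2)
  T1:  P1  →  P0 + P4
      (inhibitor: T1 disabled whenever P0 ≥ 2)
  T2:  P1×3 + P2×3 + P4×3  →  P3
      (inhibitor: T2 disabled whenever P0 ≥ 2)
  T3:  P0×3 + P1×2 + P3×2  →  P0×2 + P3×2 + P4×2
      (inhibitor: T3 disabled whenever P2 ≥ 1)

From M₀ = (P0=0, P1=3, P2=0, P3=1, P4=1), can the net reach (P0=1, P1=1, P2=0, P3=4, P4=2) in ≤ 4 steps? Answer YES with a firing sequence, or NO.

YES — reachable via ⟨T0, T1⟩ (2 firings)

step 1: fire T0:  (P0=0, P1=3, P2=0, P3=1, P4=1) → (P0=0, P1=2, P2=0, P3=4, P4=1)
step 2: fire T1:  (P0=0, P1=2, P2=0, P3=4, P4=1) → (P0=1, P1=1, P2=0, P3=4, P4=2)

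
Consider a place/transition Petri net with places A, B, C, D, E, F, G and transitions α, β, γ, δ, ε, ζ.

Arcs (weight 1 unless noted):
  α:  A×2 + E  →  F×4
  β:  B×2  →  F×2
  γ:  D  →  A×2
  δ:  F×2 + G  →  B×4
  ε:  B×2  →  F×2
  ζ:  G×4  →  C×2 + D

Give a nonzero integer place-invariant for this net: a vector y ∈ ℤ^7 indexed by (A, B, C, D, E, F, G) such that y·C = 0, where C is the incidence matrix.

Incidence matrix C (rows=places, cols=transitions):
        α    β    γ    δ    ε    ζ
    A  -2    0    2    0    0    0
    B   0   -2    0    4   -2    0
    C   0    0    0    0    0    2
    D   0    0   -1    0    0    1
    E  -1    0    0    0    0    0
    F   4    2    0   -2    2    0
    G   0    0    0   -1    0   -4

Candidate y = [1, 0, -1, 2, -2, 0, 0]; check y·C column-wise:
  col α: 1·-2 + -1·0 + 2·0 + -2·-1 + 0·4 = 0
  col β: 1·0 + 0·-2 + -1·0 + 2·0 + -2·0 + 0·2 = 0
  col γ: 1·2 + -1·0 + 2·-1 + -2·0 = 0
  col δ: 1·0 + 0·4 + -1·0 + 2·0 + -2·0 + 0·-2 + 0·-1 = 0
  col ε: 1·0 + 0·-2 + -1·0 + 2·0 + -2·0 + 0·2 = 0
  col ζ: 1·0 + -1·2 + 2·1 + -2·0 + 0·-4 = 0

y = (A:1, B:0, C:-1, D:2, E:-2, F:0, G:0)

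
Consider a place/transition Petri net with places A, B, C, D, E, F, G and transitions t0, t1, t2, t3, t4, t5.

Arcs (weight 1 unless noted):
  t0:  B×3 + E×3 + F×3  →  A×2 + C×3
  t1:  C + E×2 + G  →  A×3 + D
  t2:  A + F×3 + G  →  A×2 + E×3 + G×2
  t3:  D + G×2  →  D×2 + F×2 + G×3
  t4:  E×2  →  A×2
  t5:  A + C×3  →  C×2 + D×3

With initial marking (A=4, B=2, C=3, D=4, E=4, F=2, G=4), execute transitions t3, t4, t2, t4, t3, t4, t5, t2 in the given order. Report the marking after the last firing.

(A=11, B=2, C=2, D=9, E=4, F=0, G=8)

step 1: fire t3:  (A=4, B=2, C=3, D=4, E=4, F=2, G=4) → (A=4, B=2, C=3, D=5, E=4, F=4, G=5)
step 2: fire t4:  (A=4, B=2, C=3, D=5, E=4, F=4, G=5) → (A=6, B=2, C=3, D=5, E=2, F=4, G=5)
step 3: fire t2:  (A=6, B=2, C=3, D=5, E=2, F=4, G=5) → (A=7, B=2, C=3, D=5, E=5, F=1, G=6)
step 4: fire t4:  (A=7, B=2, C=3, D=5, E=5, F=1, G=6) → (A=9, B=2, C=3, D=5, E=3, F=1, G=6)
step 5: fire t3:  (A=9, B=2, C=3, D=5, E=3, F=1, G=6) → (A=9, B=2, C=3, D=6, E=3, F=3, G=7)
step 6: fire t4:  (A=9, B=2, C=3, D=6, E=3, F=3, G=7) → (A=11, B=2, C=3, D=6, E=1, F=3, G=7)
step 7: fire t5:  (A=11, B=2, C=3, D=6, E=1, F=3, G=7) → (A=10, B=2, C=2, D=9, E=1, F=3, G=7)
step 8: fire t2:  (A=10, B=2, C=2, D=9, E=1, F=3, G=7) → (A=11, B=2, C=2, D=9, E=4, F=0, G=8)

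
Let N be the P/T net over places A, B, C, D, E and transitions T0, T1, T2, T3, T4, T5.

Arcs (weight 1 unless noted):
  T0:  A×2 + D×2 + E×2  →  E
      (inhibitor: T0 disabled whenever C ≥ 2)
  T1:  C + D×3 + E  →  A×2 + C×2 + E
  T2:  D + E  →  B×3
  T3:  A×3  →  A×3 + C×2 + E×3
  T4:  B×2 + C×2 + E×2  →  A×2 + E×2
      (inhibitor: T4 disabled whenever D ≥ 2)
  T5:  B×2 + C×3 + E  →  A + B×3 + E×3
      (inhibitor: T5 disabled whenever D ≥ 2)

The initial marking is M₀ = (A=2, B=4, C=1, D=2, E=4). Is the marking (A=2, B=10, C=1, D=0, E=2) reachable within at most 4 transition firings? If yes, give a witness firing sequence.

step 1: fire T2:  (A=2, B=4, C=1, D=2, E=4) → (A=2, B=7, C=1, D=1, E=3)
step 2: fire T2:  (A=2, B=7, C=1, D=1, E=3) → (A=2, B=10, C=1, D=0, E=2)

YES — reachable via ⟨T2, T2⟩ (2 firings)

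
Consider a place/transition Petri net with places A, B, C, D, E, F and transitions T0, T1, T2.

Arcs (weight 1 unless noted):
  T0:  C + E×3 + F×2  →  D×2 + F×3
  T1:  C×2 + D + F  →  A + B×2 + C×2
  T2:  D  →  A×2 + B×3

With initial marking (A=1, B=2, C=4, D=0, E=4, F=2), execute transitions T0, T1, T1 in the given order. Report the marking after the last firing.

(A=3, B=6, C=3, D=0, E=1, F=1)

step 1: fire T0:  (A=1, B=2, C=4, D=0, E=4, F=2) → (A=1, B=2, C=3, D=2, E=1, F=3)
step 2: fire T1:  (A=1, B=2, C=3, D=2, E=1, F=3) → (A=2, B=4, C=3, D=1, E=1, F=2)
step 3: fire T1:  (A=2, B=4, C=3, D=1, E=1, F=2) → (A=3, B=6, C=3, D=0, E=1, F=1)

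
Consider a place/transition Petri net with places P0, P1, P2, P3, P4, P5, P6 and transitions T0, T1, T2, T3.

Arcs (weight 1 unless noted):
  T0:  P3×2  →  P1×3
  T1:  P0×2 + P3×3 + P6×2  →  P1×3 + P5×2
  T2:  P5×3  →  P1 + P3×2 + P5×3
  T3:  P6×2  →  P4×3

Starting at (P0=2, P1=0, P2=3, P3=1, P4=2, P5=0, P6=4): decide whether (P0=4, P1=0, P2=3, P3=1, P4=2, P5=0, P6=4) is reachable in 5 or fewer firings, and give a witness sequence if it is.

NO — not reachable within 5 firings

depth 0: 1 marking
depth 1: 2 markings reached so far
depth 2: 3 markings reached so far
depth 3: 3 markings reached so far
(frontier empty at depth 3; search complete)
target is not among the 3 markings reachable within 5 steps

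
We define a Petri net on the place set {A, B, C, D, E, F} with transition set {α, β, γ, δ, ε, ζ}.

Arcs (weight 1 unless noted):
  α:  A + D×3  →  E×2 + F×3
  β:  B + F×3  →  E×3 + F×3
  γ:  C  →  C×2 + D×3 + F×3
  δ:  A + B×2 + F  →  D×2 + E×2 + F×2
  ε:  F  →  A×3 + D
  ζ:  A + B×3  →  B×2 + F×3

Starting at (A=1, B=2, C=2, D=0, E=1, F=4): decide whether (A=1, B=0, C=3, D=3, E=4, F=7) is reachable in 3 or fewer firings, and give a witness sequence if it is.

NO — not reachable within 3 firings

depth 0: 1 marking
depth 1: 5 markings reached so far
depth 2: 14 markings reached so far
depth 3: 30 markings reached so far
target is not among the 30 markings reachable within 3 steps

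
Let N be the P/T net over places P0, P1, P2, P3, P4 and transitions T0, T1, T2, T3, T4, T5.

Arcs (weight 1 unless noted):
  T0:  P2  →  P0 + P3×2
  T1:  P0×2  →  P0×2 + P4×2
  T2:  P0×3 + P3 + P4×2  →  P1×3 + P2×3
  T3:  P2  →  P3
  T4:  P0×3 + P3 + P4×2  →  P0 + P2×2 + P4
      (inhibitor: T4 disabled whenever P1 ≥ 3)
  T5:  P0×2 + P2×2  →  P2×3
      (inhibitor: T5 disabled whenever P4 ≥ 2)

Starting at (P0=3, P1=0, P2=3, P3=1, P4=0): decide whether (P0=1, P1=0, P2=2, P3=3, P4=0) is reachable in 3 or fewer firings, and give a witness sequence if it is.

YES — reachable via ⟨T3, T5, T3⟩ (3 firings)

step 1: fire T3:  (P0=3, P1=0, P2=3, P3=1, P4=0) → (P0=3, P1=0, P2=2, P3=2, P4=0)
step 2: fire T5:  (P0=3, P1=0, P2=2, P3=2, P4=0) → (P0=1, P1=0, P2=3, P3=2, P4=0)
step 3: fire T3:  (P0=1, P1=0, P2=3, P3=2, P4=0) → (P0=1, P1=0, P2=2, P3=3, P4=0)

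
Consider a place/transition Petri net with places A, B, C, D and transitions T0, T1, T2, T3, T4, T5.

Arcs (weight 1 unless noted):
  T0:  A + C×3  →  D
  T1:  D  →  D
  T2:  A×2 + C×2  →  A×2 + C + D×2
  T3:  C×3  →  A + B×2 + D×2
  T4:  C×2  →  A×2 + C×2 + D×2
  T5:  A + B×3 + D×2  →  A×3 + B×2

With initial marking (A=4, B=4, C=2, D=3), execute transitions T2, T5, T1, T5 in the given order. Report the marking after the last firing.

(A=8, B=2, C=1, D=1)

step 1: fire T2:  (A=4, B=4, C=2, D=3) → (A=4, B=4, C=1, D=5)
step 2: fire T5:  (A=4, B=4, C=1, D=5) → (A=6, B=3, C=1, D=3)
step 3: fire T1:  (A=6, B=3, C=1, D=3) → (A=6, B=3, C=1, D=3)
step 4: fire T5:  (A=6, B=3, C=1, D=3) → (A=8, B=2, C=1, D=1)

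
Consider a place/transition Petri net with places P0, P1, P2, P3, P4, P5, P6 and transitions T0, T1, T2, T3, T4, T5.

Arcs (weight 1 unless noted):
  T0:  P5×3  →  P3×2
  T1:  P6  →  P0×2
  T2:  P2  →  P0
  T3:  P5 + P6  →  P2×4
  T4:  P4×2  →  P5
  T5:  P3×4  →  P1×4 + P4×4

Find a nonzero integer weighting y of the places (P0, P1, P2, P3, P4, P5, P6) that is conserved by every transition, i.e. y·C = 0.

y = (P0:1, P1:2, P2:1, P3:3, P4:1, P5:2, P6:2)

Incidence matrix C (rows=places, cols=transitions):
       T0   T1   T2   T3   T4   T5
   P0   0    2    1    0    0    0
   P1   0    0    0    0    0    4
   P2   0    0   -1    4    0    0
   P3   2    0    0    0    0   -4
   P4   0    0    0    0   -2    4
   P5  -3    0    0   -1    1    0
   P6   0   -1    0   -1    0    0

Candidate y = [1, 2, 1, 3, 1, 2, 2]; check y·C column-wise:
  col T0: 1·0 + 2·0 + 1·0 + 3·2 + 1·0 + 2·-3 + 2·0 = 0
  col T1: 1·2 + 2·0 + 1·0 + 3·0 + 1·0 + 2·0 + 2·-1 = 0
  col T2: 1·1 + 2·0 + 1·-1 + 3·0 + 1·0 + 2·0 + 2·0 = 0
  col T3: 1·0 + 2·0 + 1·4 + 3·0 + 1·0 + 2·-1 + 2·-1 = 0
  col T4: 1·0 + 2·0 + 1·0 + 3·0 + 1·-2 + 2·1 + 2·0 = 0
  col T5: 1·0 + 2·4 + 1·0 + 3·-4 + 1·4 + 2·0 + 2·0 = 0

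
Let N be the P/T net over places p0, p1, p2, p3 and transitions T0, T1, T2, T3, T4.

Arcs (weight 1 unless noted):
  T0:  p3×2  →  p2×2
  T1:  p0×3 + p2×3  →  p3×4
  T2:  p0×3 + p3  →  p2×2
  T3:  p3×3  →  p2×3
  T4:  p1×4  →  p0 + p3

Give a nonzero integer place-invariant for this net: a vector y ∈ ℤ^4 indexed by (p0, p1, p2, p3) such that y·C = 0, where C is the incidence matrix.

y = (p0:1, p1:1, p2:3, p3:3)

Incidence matrix C (rows=places, cols=transitions):
       T0   T1   T2   T3   T4
   p0   0   -3   -3    0    1
   p1   0    0    0    0   -4
   p2   2   -3    2    3    0
   p3  -2    4   -1   -3    1

Candidate y = [1, 1, 3, 3]; check y·C column-wise:
  col T0: 1·0 + 1·0 + 3·2 + 3·-2 = 0
  col T1: 1·-3 + 1·0 + 3·-3 + 3·4 = 0
  col T2: 1·-3 + 1·0 + 3·2 + 3·-1 = 0
  col T3: 1·0 + 1·0 + 3·3 + 3·-3 = 0
  col T4: 1·1 + 1·-4 + 3·0 + 3·1 = 0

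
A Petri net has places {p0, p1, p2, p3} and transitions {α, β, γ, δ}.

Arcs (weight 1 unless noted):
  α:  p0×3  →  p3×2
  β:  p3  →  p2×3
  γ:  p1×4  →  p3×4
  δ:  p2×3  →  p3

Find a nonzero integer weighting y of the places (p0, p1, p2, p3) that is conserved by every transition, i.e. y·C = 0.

y = (p0:2, p1:3, p2:1, p3:3)

Incidence matrix C (rows=places, cols=transitions):
        α    β    γ    δ
   p0  -3    0    0    0
   p1   0    0   -4    0
   p2   0    3    0   -3
   p3   2   -1    4    1

Candidate y = [2, 3, 1, 3]; check y·C column-wise:
  col α: 2·-3 + 3·0 + 1·0 + 3·2 = 0
  col β: 2·0 + 3·0 + 1·3 + 3·-1 = 0
  col γ: 2·0 + 3·-4 + 1·0 + 3·4 = 0
  col δ: 2·0 + 3·0 + 1·-3 + 3·1 = 0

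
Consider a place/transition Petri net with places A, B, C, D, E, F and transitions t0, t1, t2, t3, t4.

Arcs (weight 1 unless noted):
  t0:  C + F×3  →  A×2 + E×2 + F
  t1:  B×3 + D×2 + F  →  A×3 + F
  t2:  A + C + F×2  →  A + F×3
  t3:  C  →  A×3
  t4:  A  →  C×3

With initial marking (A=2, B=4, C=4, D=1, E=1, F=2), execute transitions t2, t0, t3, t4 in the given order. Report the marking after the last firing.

(A=6, B=4, C=4, D=1, E=3, F=1)

step 1: fire t2:  (A=2, B=4, C=4, D=1, E=1, F=2) → (A=2, B=4, C=3, D=1, E=1, F=3)
step 2: fire t0:  (A=2, B=4, C=3, D=1, E=1, F=3) → (A=4, B=4, C=2, D=1, E=3, F=1)
step 3: fire t3:  (A=4, B=4, C=2, D=1, E=3, F=1) → (A=7, B=4, C=1, D=1, E=3, F=1)
step 4: fire t4:  (A=7, B=4, C=1, D=1, E=3, F=1) → (A=6, B=4, C=4, D=1, E=3, F=1)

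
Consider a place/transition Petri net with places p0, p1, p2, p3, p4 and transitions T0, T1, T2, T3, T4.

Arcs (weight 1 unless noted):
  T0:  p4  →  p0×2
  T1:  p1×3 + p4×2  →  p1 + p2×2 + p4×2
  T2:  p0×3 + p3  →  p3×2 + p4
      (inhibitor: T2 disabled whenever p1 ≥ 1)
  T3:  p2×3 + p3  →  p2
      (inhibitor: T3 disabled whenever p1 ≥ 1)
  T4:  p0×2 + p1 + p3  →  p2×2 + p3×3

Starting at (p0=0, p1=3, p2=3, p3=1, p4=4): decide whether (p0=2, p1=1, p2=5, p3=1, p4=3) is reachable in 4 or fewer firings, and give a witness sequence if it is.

step 1: fire T0:  (p0=0, p1=3, p2=3, p3=1, p4=4) → (p0=2, p1=3, p2=3, p3=1, p4=3)
step 2: fire T1:  (p0=2, p1=3, p2=3, p3=1, p4=3) → (p0=2, p1=1, p2=5, p3=1, p4=3)

YES — reachable via ⟨T0, T1⟩ (2 firings)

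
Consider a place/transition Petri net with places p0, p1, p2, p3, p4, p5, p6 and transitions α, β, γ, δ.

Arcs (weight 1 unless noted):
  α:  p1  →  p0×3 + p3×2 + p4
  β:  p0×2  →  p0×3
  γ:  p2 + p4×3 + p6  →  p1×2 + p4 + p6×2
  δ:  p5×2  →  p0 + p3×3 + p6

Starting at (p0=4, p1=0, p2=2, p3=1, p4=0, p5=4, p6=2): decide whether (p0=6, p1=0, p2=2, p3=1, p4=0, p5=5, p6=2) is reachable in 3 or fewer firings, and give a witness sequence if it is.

NO — not reachable within 3 firings

depth 0: 1 marking
depth 1: 3 markings reached so far
depth 2: 6 markings reached so far
depth 3: 9 markings reached so far
target is not among the 9 markings reachable within 3 steps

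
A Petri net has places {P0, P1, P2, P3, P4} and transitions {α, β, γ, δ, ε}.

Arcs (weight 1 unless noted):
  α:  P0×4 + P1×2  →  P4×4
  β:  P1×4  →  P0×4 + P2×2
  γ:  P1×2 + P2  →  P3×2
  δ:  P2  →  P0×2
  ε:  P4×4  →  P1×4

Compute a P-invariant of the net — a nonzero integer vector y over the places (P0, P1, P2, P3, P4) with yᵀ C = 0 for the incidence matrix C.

y = (P0:1, P1:2, P2:2, P3:3, P4:2)

Incidence matrix C (rows=places, cols=transitions):
        α    β    γ    δ    ε
   P0  -4    4    0    2    0
   P1  -2   -4   -2    0    4
   P2   0    2   -1   -1    0
   P3   0    0    2    0    0
   P4   4    0    0    0   -4

Candidate y = [1, 2, 2, 3, 2]; check y·C column-wise:
  col α: 1·-4 + 2·-2 + 2·0 + 3·0 + 2·4 = 0
  col β: 1·4 + 2·-4 + 2·2 + 3·0 + 2·0 = 0
  col γ: 1·0 + 2·-2 + 2·-1 + 3·2 + 2·0 = 0
  col δ: 1·2 + 2·0 + 2·-1 + 3·0 + 2·0 = 0
  col ε: 1·0 + 2·4 + 2·0 + 3·0 + 2·-4 = 0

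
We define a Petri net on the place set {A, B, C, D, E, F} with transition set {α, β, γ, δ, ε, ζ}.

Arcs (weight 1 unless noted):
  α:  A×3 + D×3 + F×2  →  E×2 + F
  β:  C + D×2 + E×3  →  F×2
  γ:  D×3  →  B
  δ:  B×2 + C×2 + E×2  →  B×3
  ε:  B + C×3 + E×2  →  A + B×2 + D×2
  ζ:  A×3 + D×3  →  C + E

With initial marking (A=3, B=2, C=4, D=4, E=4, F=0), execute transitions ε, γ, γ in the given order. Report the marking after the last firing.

step 1: fire ε:  (A=3, B=2, C=4, D=4, E=4, F=0) → (A=4, B=3, C=1, D=6, E=2, F=0)
step 2: fire γ:  (A=4, B=3, C=1, D=6, E=2, F=0) → (A=4, B=4, C=1, D=3, E=2, F=0)
step 3: fire γ:  (A=4, B=4, C=1, D=3, E=2, F=0) → (A=4, B=5, C=1, D=0, E=2, F=0)

(A=4, B=5, C=1, D=0, E=2, F=0)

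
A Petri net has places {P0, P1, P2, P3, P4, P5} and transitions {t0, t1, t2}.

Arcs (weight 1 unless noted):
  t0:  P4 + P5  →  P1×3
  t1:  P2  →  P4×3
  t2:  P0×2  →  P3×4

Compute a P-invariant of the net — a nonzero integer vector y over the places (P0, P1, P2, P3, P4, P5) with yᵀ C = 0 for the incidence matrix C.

y = (P0:2, P1:0, P2:0, P3:1, P4:0, P5:0)

Incidence matrix C (rows=places, cols=transitions):
       t0   t1   t2
   P0   0    0   -2
   P1   3    0    0
   P2   0   -1    0
   P3   0    0    4
   P4  -1    3    0
   P5  -1    0    0

Candidate y = [2, 0, 0, 1, 0, 0]; check y·C column-wise:
  col t0: 2·0 + 0·3 + 1·0 + 0·-1 + 0·-1 = 0
  col t1: 2·0 + 0·-1 + 1·0 + 0·3 = 0
  col t2: 2·-2 + 1·4 = 0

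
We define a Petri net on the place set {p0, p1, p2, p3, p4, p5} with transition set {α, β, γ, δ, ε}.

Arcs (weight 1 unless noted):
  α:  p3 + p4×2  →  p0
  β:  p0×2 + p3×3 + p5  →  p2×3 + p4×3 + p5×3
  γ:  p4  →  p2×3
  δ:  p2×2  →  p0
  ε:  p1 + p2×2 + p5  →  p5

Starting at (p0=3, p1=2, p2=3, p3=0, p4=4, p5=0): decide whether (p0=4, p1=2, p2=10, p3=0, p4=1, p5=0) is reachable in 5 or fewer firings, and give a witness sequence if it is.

step 1: fire γ:  (p0=3, p1=2, p2=3, p3=0, p4=4, p5=0) → (p0=3, p1=2, p2=6, p3=0, p4=3, p5=0)
step 2: fire γ:  (p0=3, p1=2, p2=6, p3=0, p4=3, p5=0) → (p0=3, p1=2, p2=9, p3=0, p4=2, p5=0)
step 3: fire γ:  (p0=3, p1=2, p2=9, p3=0, p4=2, p5=0) → (p0=3, p1=2, p2=12, p3=0, p4=1, p5=0)
step 4: fire δ:  (p0=3, p1=2, p2=12, p3=0, p4=1, p5=0) → (p0=4, p1=2, p2=10, p3=0, p4=1, p5=0)

YES — reachable via ⟨γ, γ, γ, δ⟩ (4 firings)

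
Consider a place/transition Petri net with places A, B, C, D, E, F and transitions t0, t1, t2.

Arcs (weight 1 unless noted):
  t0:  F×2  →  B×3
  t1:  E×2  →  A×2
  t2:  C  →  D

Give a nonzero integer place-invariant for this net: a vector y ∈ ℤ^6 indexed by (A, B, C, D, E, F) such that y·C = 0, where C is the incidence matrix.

y = (A:0, B:0, C:1, D:1, E:0, F:0)

Incidence matrix C (rows=places, cols=transitions):
       t0   t1   t2
    A   0    2    0
    B   3    0    0
    C   0    0   -1
    D   0    0    1
    E   0   -2    0
    F  -2    0    0

Candidate y = [0, 0, 1, 1, 0, 0]; check y·C column-wise:
  col t0: 0·3 + 1·0 + 1·0 + 0·-2 = 0
  col t1: 0·2 + 1·0 + 1·0 + 0·-2 = 0
  col t2: 1·-1 + 1·1 = 0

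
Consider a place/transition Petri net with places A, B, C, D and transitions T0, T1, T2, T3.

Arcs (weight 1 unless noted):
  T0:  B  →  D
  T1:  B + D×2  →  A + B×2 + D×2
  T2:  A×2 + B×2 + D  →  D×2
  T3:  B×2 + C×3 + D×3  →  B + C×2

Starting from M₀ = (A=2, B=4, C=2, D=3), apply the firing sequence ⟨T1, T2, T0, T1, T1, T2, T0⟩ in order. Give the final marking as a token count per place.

(A=1, B=1, C=2, D=7)

step 1: fire T1:  (A=2, B=4, C=2, D=3) → (A=3, B=5, C=2, D=3)
step 2: fire T2:  (A=3, B=5, C=2, D=3) → (A=1, B=3, C=2, D=4)
step 3: fire T0:  (A=1, B=3, C=2, D=4) → (A=1, B=2, C=2, D=5)
step 4: fire T1:  (A=1, B=2, C=2, D=5) → (A=2, B=3, C=2, D=5)
step 5: fire T1:  (A=2, B=3, C=2, D=5) → (A=3, B=4, C=2, D=5)
step 6: fire T2:  (A=3, B=4, C=2, D=5) → (A=1, B=2, C=2, D=6)
step 7: fire T0:  (A=1, B=2, C=2, D=6) → (A=1, B=1, C=2, D=7)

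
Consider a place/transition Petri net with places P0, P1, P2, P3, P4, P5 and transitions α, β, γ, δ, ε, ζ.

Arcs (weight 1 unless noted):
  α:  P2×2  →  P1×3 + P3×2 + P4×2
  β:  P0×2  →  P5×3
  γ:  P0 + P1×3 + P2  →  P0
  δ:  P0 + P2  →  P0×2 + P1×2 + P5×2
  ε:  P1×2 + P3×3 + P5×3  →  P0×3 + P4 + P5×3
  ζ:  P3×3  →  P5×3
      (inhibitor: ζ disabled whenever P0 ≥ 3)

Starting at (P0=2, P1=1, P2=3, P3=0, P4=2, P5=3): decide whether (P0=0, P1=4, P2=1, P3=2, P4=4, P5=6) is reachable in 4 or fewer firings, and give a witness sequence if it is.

step 1: fire α:  (P0=2, P1=1, P2=3, P3=0, P4=2, P5=3) → (P0=2, P1=4, P2=1, P3=2, P4=4, P5=3)
step 2: fire β:  (P0=2, P1=4, P2=1, P3=2, P4=4, P5=3) → (P0=0, P1=4, P2=1, P3=2, P4=4, P5=6)

YES — reachable via ⟨α, β⟩ (2 firings)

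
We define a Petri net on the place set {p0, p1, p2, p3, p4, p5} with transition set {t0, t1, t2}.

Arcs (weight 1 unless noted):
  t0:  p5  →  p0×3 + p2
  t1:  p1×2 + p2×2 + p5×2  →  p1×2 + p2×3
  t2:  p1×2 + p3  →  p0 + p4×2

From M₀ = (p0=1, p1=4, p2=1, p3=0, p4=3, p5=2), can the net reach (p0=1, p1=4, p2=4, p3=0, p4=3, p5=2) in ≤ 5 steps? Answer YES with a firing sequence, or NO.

NO — not reachable within 5 firings

depth 0: 1 marking
depth 1: 2 markings reached so far
depth 2: 3 markings reached so far
depth 3: 3 markings reached so far
(frontier empty at depth 3; search complete)
target is not among the 3 markings reachable within 5 steps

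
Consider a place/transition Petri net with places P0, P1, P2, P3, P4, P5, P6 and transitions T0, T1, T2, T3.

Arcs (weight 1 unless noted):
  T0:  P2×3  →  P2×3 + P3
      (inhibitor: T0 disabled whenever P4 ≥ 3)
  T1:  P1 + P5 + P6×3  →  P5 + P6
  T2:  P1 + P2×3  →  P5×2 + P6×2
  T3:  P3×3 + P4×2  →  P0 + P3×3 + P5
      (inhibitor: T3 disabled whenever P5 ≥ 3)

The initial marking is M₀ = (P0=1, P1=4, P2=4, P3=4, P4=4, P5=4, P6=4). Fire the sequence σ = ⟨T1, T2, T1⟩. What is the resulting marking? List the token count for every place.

(P0=1, P1=1, P2=1, P3=4, P4=4, P5=6, P6=2)

step 1: fire T1:  (P0=1, P1=4, P2=4, P3=4, P4=4, P5=4, P6=4) → (P0=1, P1=3, P2=4, P3=4, P4=4, P5=4, P6=2)
step 2: fire T2:  (P0=1, P1=3, P2=4, P3=4, P4=4, P5=4, P6=2) → (P0=1, P1=2, P2=1, P3=4, P4=4, P5=6, P6=4)
step 3: fire T1:  (P0=1, P1=2, P2=1, P3=4, P4=4, P5=6, P6=4) → (P0=1, P1=1, P2=1, P3=4, P4=4, P5=6, P6=2)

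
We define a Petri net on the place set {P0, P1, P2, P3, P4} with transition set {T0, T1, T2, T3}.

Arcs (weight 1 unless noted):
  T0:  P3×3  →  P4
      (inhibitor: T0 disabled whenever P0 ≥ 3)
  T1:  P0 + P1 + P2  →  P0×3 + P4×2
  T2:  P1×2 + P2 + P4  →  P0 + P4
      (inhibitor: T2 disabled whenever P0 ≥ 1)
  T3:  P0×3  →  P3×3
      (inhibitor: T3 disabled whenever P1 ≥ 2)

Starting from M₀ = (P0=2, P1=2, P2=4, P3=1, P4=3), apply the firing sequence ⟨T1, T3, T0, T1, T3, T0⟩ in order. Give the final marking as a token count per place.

(P0=0, P1=0, P2=2, P3=1, P4=9)

step 1: fire T1:  (P0=2, P1=2, P2=4, P3=1, P4=3) → (P0=4, P1=1, P2=3, P3=1, P4=5)
step 2: fire T3:  (P0=4, P1=1, P2=3, P3=1, P4=5) → (P0=1, P1=1, P2=3, P3=4, P4=5)
step 3: fire T0:  (P0=1, P1=1, P2=3, P3=4, P4=5) → (P0=1, P1=1, P2=3, P3=1, P4=6)
step 4: fire T1:  (P0=1, P1=1, P2=3, P3=1, P4=6) → (P0=3, P1=0, P2=2, P3=1, P4=8)
step 5: fire T3:  (P0=3, P1=0, P2=2, P3=1, P4=8) → (P0=0, P1=0, P2=2, P3=4, P4=8)
step 6: fire T0:  (P0=0, P1=0, P2=2, P3=4, P4=8) → (P0=0, P1=0, P2=2, P3=1, P4=9)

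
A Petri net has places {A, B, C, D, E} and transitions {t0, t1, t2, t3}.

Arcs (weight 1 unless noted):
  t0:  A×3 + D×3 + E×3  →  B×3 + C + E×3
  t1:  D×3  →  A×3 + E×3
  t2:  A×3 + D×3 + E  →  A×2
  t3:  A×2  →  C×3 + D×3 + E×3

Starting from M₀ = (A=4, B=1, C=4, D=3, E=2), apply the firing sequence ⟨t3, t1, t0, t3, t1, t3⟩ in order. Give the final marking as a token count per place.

(A=1, B=4, C=14, D=3, E=17)

step 1: fire t3:  (A=4, B=1, C=4, D=3, E=2) → (A=2, B=1, C=7, D=6, E=5)
step 2: fire t1:  (A=2, B=1, C=7, D=6, E=5) → (A=5, B=1, C=7, D=3, E=8)
step 3: fire t0:  (A=5, B=1, C=7, D=3, E=8) → (A=2, B=4, C=8, D=0, E=8)
step 4: fire t3:  (A=2, B=4, C=8, D=0, E=8) → (A=0, B=4, C=11, D=3, E=11)
step 5: fire t1:  (A=0, B=4, C=11, D=3, E=11) → (A=3, B=4, C=11, D=0, E=14)
step 6: fire t3:  (A=3, B=4, C=11, D=0, E=14) → (A=1, B=4, C=14, D=3, E=17)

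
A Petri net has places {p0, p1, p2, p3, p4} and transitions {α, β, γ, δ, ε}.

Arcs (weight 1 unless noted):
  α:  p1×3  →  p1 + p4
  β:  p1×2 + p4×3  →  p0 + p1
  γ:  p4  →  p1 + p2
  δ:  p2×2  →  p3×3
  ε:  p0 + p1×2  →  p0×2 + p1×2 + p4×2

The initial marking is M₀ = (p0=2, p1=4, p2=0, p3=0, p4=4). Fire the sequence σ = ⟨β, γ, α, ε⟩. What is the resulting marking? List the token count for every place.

step 1: fire β:  (p0=2, p1=4, p2=0, p3=0, p4=4) → (p0=3, p1=3, p2=0, p3=0, p4=1)
step 2: fire γ:  (p0=3, p1=3, p2=0, p3=0, p4=1) → (p0=3, p1=4, p2=1, p3=0, p4=0)
step 3: fire α:  (p0=3, p1=4, p2=1, p3=0, p4=0) → (p0=3, p1=2, p2=1, p3=0, p4=1)
step 4: fire ε:  (p0=3, p1=2, p2=1, p3=0, p4=1) → (p0=4, p1=2, p2=1, p3=0, p4=3)

(p0=4, p1=2, p2=1, p3=0, p4=3)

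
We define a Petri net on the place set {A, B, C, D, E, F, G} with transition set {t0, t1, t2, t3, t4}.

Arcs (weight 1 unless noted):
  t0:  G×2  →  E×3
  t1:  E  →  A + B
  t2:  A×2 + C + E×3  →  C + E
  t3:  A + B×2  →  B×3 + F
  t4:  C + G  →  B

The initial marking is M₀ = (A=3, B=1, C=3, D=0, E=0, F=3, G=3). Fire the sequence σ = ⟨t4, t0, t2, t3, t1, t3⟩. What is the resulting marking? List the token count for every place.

(A=0, B=5, C=2, D=0, E=0, F=5, G=0)

step 1: fire t4:  (A=3, B=1, C=3, D=0, E=0, F=3, G=3) → (A=3, B=2, C=2, D=0, E=0, F=3, G=2)
step 2: fire t0:  (A=3, B=2, C=2, D=0, E=0, F=3, G=2) → (A=3, B=2, C=2, D=0, E=3, F=3, G=0)
step 3: fire t2:  (A=3, B=2, C=2, D=0, E=3, F=3, G=0) → (A=1, B=2, C=2, D=0, E=1, F=3, G=0)
step 4: fire t3:  (A=1, B=2, C=2, D=0, E=1, F=3, G=0) → (A=0, B=3, C=2, D=0, E=1, F=4, G=0)
step 5: fire t1:  (A=0, B=3, C=2, D=0, E=1, F=4, G=0) → (A=1, B=4, C=2, D=0, E=0, F=4, G=0)
step 6: fire t3:  (A=1, B=4, C=2, D=0, E=0, F=4, G=0) → (A=0, B=5, C=2, D=0, E=0, F=5, G=0)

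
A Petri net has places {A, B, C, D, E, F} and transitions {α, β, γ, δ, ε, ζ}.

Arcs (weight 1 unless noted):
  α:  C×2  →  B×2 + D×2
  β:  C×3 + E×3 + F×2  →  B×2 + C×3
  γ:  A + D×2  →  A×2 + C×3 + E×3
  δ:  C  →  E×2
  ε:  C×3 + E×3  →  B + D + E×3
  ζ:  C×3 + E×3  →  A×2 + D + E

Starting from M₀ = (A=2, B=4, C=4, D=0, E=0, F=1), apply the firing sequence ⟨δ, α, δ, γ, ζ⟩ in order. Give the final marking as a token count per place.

(A=5, B=6, C=0, D=1, E=5, F=1)

step 1: fire δ:  (A=2, B=4, C=4, D=0, E=0, F=1) → (A=2, B=4, C=3, D=0, E=2, F=1)
step 2: fire α:  (A=2, B=4, C=3, D=0, E=2, F=1) → (A=2, B=6, C=1, D=2, E=2, F=1)
step 3: fire δ:  (A=2, B=6, C=1, D=2, E=2, F=1) → (A=2, B=6, C=0, D=2, E=4, F=1)
step 4: fire γ:  (A=2, B=6, C=0, D=2, E=4, F=1) → (A=3, B=6, C=3, D=0, E=7, F=1)
step 5: fire ζ:  (A=3, B=6, C=3, D=0, E=7, F=1) → (A=5, B=6, C=0, D=1, E=5, F=1)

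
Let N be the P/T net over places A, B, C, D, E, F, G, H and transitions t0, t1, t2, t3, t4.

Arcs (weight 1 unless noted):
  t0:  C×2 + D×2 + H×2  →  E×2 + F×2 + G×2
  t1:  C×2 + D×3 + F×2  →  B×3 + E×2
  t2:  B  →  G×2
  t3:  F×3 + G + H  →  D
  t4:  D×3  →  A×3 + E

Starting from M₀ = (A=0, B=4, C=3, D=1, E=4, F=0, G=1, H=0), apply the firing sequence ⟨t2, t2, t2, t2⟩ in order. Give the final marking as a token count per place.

step 1: fire t2:  (A=0, B=4, C=3, D=1, E=4, F=0, G=1, H=0) → (A=0, B=3, C=3, D=1, E=4, F=0, G=3, H=0)
step 2: fire t2:  (A=0, B=3, C=3, D=1, E=4, F=0, G=3, H=0) → (A=0, B=2, C=3, D=1, E=4, F=0, G=5, H=0)
step 3: fire t2:  (A=0, B=2, C=3, D=1, E=4, F=0, G=5, H=0) → (A=0, B=1, C=3, D=1, E=4, F=0, G=7, H=0)
step 4: fire t2:  (A=0, B=1, C=3, D=1, E=4, F=0, G=7, H=0) → (A=0, B=0, C=3, D=1, E=4, F=0, G=9, H=0)

(A=0, B=0, C=3, D=1, E=4, F=0, G=9, H=0)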